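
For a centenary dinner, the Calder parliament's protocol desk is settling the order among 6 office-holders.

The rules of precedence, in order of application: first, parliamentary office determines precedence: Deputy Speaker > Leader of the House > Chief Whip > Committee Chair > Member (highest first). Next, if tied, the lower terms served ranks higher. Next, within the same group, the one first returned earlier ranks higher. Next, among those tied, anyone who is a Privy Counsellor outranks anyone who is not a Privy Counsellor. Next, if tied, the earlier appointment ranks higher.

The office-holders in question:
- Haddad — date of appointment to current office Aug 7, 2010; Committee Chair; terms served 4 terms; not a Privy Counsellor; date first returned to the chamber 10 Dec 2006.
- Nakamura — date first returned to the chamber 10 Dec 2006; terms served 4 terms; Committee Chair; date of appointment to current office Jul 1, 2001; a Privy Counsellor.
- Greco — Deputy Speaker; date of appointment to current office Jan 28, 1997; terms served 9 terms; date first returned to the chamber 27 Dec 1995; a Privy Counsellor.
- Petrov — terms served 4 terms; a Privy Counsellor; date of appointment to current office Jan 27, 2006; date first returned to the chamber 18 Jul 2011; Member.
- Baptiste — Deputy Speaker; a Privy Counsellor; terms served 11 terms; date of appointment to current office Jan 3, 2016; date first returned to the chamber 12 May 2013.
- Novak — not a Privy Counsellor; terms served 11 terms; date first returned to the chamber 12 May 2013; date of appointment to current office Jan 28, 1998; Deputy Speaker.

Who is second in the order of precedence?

By parliamentary office: Greco, Baptiste and Novak (Deputy Speaker); then Nakamura and Haddad (Committee Chair); then Petrov (Member).
Among Greco, Baptiste and Novak, by terms served (lower first): Greco (9 terms) before Baptiste and Novak (11 terms).
Baptiste and Novak both have date first returned to the chamber 12 May 2013, so the next rule applies.
Among Baptiste and Novak, a Privy Counsellor before not a Privy Counsellor: Baptiste (a Privy Counsellor) before Novak (not a Privy Counsellor).
Nakamura and Haddad both have terms served 4 terms, so the next rule applies.
Nakamura and Haddad both have date first returned to the chamber 10 Dec 2006, so the next rule applies.
Among Nakamura and Haddad, a Privy Counsellor before not a Privy Counsellor: Nakamura (a Privy Counsellor) before Haddad (not a Privy Counsellor).
Order: Greco, Baptiste, Novak, Nakamura, Haddad, Petrov.

Baptiste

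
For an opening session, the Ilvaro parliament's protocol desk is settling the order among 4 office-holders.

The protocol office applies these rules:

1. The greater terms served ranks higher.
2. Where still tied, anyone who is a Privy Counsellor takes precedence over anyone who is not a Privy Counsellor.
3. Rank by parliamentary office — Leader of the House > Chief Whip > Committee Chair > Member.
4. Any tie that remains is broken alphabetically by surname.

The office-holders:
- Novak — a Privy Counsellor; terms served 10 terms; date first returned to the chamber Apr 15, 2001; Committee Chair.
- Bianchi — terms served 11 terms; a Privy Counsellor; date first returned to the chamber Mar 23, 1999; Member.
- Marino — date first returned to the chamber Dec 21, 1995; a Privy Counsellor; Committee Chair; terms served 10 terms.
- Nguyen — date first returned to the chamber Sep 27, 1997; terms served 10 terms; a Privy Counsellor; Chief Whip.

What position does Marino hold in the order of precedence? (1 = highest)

3

By terms served (higher first): Bianchi (11 terms); then Nguyen, Marino and Novak (each 10 terms).
Nguyen, Marino and Novak are each a Privy Counsellor, so the next rule applies.
Among Nguyen, Marino and Novak, by parliamentary office: Nguyen (Chief Whip) before Marino and Novak (Committee Chair).
Among Marino and Novak, alphabetically by surname: Marino before Novak.
Order: Bianchi, Nguyen, Marino, Novak. So position 3.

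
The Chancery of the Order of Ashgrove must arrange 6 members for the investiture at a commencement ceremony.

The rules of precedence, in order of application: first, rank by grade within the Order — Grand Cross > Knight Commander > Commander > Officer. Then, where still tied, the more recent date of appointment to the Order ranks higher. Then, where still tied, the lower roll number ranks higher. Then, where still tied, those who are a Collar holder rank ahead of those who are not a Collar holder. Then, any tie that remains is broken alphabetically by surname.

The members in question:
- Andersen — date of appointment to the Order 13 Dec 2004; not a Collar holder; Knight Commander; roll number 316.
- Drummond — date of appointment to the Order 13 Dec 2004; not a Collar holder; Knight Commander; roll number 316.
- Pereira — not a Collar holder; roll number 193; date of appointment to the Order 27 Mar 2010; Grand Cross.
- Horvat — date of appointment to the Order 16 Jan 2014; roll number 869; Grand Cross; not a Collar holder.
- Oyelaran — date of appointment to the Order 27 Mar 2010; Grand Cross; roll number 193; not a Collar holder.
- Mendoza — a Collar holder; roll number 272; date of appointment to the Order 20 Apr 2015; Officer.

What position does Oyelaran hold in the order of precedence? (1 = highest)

2

By grade within the Order: Horvat, Oyelaran and Pereira (Grand Cross); then Andersen and Drummond (Knight Commander); then Mendoza (Officer).
Among Horvat, Oyelaran and Pereira, by date of appointment to the Order (later first): Horvat (16 Jan 2014) before Oyelaran and Pereira (27 Mar 2010).
Oyelaran and Pereira both have roll number 193, so the next rule applies.
Oyelaran and Pereira are each not a Collar holder, so the next rule applies.
Among Oyelaran and Pereira, alphabetically by surname: Oyelaran before Pereira.
Andersen and Drummond both have date of appointment to the Order 13 Dec 2004, so the next rule applies.
Andersen and Drummond both have roll number 316, so the next rule applies.
Andersen and Drummond are each not a Collar holder, so the next rule applies.
Among Andersen and Drummond, alphabetically by surname: Andersen before Drummond.
Order: Horvat, Oyelaran, Pereira, Andersen, Drummond, Mendoza. So position 2.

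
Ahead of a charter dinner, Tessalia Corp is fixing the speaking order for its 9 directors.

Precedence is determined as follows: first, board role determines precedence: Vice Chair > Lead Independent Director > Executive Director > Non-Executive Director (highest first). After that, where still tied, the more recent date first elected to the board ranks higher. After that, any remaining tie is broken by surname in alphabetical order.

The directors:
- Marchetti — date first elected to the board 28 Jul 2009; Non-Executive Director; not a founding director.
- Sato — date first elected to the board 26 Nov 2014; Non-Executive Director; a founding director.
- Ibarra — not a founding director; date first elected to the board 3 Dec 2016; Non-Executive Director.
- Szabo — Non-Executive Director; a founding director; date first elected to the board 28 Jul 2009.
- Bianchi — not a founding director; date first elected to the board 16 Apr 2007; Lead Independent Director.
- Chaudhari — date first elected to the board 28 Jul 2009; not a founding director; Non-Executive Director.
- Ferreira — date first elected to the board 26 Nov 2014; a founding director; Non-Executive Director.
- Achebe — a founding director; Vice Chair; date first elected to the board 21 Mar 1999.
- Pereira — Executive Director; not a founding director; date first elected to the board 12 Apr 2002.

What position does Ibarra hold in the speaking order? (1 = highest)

By board role: Achebe (Vice Chair); then Bianchi (Lead Independent Director); then Pereira (Executive Director); then Ibarra, Ferreira, Sato, Chaudhari, Marchetti and Szabo (Non-Executive Director).
Among Ibarra, Ferreira, Sato, Chaudhari, Marchetti and Szabo, by date first elected to the board (later first): Ibarra (3 Dec 2016) before Ferreira and Sato (26 Nov 2014) before Chaudhari, Marchetti and Szabo (28 Jul 2009).
Among Ferreira and Sato, alphabetically by surname: Ferreira before Sato.
Among Chaudhari, Marchetti and Szabo, alphabetically by surname: Chaudhari before Marchetti before Szabo.
Order: Achebe, Bianchi, Pereira, Ibarra, Ferreira, Sato, Chaudhari, Marchetti, Szabo. So position 4.

4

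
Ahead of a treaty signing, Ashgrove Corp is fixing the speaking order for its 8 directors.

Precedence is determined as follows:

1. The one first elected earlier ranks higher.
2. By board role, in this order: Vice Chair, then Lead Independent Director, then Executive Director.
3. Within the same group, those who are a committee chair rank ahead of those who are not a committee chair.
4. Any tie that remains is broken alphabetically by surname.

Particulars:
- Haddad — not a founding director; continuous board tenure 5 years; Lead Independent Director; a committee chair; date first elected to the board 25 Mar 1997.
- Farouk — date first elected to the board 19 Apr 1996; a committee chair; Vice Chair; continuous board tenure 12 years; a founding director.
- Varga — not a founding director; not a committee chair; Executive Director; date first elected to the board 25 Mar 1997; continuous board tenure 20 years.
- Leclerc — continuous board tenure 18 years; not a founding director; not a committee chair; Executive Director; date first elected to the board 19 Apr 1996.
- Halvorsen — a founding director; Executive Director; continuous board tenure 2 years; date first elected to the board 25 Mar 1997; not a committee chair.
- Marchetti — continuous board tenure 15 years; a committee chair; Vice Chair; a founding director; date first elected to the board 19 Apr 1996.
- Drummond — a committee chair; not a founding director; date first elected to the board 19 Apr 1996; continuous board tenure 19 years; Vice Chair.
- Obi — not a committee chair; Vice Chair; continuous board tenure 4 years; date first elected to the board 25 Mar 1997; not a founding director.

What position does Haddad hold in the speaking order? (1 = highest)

By date first elected to the board (earlier first): Drummond, Farouk, Marchetti and Leclerc (each 19 Apr 1996); then Obi, Haddad, Halvorsen and Varga (each 25 Mar 1997).
Among Drummond, Farouk, Marchetti and Leclerc, by board role: Drummond, Farouk and Marchetti (Vice Chair) before Leclerc (Executive Director).
Drummond, Farouk and Marchetti are each a committee chair, so the next rule applies.
Among Drummond, Farouk and Marchetti, alphabetically by surname: Drummond before Farouk before Marchetti.
Among Obi, Haddad, Halvorsen and Varga, by board role: Obi (Vice Chair) before Haddad (Lead Independent Director) before Halvorsen and Varga (Executive Director).
Halvorsen and Varga are each not a committee chair, so the next rule applies.
Among Halvorsen and Varga, alphabetically by surname: Halvorsen before Varga.
Order: Drummond, Farouk, Marchetti, Leclerc, Obi, Haddad, Halvorsen, Varga. So position 6.

6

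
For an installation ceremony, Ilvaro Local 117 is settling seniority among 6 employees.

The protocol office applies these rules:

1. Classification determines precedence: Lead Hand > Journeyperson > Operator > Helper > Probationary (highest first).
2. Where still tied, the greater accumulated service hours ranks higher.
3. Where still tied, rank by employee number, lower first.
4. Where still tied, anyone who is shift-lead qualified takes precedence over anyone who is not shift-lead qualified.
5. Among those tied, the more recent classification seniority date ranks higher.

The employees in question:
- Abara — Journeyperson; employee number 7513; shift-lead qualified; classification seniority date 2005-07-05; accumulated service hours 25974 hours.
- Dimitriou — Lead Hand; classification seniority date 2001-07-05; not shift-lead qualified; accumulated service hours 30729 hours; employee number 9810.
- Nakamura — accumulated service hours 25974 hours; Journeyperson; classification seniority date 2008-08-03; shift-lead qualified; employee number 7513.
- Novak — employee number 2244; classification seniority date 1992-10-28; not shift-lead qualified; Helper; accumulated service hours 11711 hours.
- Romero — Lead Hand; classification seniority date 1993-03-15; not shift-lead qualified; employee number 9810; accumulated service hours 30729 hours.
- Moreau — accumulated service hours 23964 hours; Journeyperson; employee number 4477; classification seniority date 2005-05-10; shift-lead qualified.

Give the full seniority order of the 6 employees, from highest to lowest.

Dimitriou, Romero, Nakamura, Abara, Moreau, Novak

By classification: Dimitriou and Romero (Lead Hand); then Nakamura, Abara and Moreau (Journeyperson); then Novak (Helper).
Dimitriou and Romero both have accumulated service hours 30729 hours, so the next rule applies.
Dimitriou and Romero both have employee number 9810, so the next rule applies.
Dimitriou and Romero are each not shift-lead qualified, so the next rule applies.
Among Dimitriou and Romero, by classification seniority date (later first): Dimitriou (2001-07-05) before Romero (1993-03-15).
Among Nakamura, Abara and Moreau, by accumulated service hours (higher first): Nakamura and Abara (25974 hours) before Moreau (23964 hours).
Nakamura and Abara both have employee number 7513, so the next rule applies.
Nakamura and Abara are each shift-lead qualified, so the next rule applies.
Among Nakamura and Abara, by classification seniority date (later first): Nakamura (2008-08-03) before Abara (2005-07-05).
Full order: Dimitriou, Romero, Nakamura, Abara, Moreau, Novak.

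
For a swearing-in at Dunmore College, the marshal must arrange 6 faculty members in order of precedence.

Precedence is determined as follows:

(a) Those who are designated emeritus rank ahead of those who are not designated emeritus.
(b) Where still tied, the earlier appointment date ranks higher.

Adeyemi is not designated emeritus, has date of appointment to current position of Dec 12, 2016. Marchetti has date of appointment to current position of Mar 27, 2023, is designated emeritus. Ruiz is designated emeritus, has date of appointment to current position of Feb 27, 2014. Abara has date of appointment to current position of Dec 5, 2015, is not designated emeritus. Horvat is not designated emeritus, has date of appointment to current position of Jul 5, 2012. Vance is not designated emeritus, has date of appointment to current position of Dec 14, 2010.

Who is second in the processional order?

Marchetti

By the first rule: Ruiz and Marchetti (both designated emeritus); then Vance, Horvat, Abara and Adeyemi (each not designated emeritus).
Among Ruiz and Marchetti, by date of appointment to current position (earlier first): Ruiz (Feb 27, 2014) before Marchetti (Mar 27, 2023).
Among Vance, Horvat, Abara and Adeyemi, by date of appointment to current position (earlier first): Vance (Dec 14, 2010) before Horvat (Jul 5, 2012) before Abara (Dec 5, 2015) before Adeyemi (Dec 12, 2016).
Order: Ruiz, Marchetti, Vance, Horvat, Abara, Adeyemi.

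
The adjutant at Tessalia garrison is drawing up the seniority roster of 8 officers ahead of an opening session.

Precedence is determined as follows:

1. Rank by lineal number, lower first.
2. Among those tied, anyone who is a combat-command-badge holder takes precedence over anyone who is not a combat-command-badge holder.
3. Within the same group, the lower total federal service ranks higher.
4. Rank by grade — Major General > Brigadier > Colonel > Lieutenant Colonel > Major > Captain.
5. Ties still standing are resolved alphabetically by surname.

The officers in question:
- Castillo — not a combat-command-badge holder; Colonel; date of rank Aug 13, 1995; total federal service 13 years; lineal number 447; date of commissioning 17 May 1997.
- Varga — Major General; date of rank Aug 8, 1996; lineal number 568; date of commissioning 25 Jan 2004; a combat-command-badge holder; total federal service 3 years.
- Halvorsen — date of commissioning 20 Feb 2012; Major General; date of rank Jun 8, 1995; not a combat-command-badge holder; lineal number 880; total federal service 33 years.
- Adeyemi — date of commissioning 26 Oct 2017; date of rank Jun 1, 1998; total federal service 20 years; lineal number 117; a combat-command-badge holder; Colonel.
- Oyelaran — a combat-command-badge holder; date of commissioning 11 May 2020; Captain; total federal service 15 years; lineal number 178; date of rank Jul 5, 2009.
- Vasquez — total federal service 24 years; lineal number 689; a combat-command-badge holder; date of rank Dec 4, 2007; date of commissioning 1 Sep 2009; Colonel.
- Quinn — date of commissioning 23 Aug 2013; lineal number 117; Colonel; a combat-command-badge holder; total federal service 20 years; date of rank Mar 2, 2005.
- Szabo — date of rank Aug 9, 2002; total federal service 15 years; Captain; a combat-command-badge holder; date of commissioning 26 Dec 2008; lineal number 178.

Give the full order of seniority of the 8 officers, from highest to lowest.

Adeyemi, Quinn, Oyelaran, Szabo, Castillo, Varga, Vasquez, Halvorsen

By lineal number (lower first): Adeyemi and Quinn (both 117); then Oyelaran and Szabo (both 178); then Castillo (447); then Varga (568); then Vasquez (689); then Halvorsen (880).
Adeyemi and Quinn are each a combat-command-badge holder, so the next rule applies.
Adeyemi and Quinn both have total federal service 20 years, so the next rule applies.
Adeyemi and Quinn are each Colonel, so the next rule applies.
Among Adeyemi and Quinn, alphabetically by surname: Adeyemi before Quinn.
Oyelaran and Szabo are each a combat-command-badge holder, so the next rule applies.
Oyelaran and Szabo both have total federal service 15 years, so the next rule applies.
Oyelaran and Szabo are each Captain, so the next rule applies.
Among Oyelaran and Szabo, alphabetically by surname: Oyelaran before Szabo.
Full order: Adeyemi, Quinn, Oyelaran, Szabo, Castillo, Varga, Vasquez, Halvorsen.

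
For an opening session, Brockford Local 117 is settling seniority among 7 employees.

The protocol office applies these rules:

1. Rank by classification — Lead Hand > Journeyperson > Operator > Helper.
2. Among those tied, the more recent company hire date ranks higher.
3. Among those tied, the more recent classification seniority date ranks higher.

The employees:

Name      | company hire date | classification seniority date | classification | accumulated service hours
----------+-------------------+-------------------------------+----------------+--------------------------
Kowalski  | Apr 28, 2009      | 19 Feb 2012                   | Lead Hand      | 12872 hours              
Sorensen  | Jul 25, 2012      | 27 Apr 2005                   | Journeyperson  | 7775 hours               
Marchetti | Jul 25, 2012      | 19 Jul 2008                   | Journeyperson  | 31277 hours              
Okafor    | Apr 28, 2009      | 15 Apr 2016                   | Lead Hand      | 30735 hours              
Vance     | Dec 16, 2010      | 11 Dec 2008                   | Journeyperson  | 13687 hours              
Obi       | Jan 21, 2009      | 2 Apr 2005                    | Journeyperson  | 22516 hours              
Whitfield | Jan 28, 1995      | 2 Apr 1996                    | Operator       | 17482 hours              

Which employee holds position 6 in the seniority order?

Obi

By classification: Okafor and Kowalski (Lead Hand); then Marchetti, Sorensen, Vance and Obi (Journeyperson); then Whitfield (Operator).
Okafor and Kowalski both have company hire date Apr 28, 2009, so the next rule applies.
Among Okafor and Kowalski, by classification seniority date (later first): Okafor (15 Apr 2016) before Kowalski (19 Feb 2012).
Among Marchetti, Sorensen, Vance and Obi, by company hire date (later first): Marchetti and Sorensen (Jul 25, 2012) before Vance (Dec 16, 2010) before Obi (Jan 21, 2009).
Among Marchetti and Sorensen, by classification seniority date (later first): Marchetti (19 Jul 2008) before Sorensen (27 Apr 2005).
Order: Okafor, Kowalski, Marchetti, Sorensen, Vance, Obi, Whitfield.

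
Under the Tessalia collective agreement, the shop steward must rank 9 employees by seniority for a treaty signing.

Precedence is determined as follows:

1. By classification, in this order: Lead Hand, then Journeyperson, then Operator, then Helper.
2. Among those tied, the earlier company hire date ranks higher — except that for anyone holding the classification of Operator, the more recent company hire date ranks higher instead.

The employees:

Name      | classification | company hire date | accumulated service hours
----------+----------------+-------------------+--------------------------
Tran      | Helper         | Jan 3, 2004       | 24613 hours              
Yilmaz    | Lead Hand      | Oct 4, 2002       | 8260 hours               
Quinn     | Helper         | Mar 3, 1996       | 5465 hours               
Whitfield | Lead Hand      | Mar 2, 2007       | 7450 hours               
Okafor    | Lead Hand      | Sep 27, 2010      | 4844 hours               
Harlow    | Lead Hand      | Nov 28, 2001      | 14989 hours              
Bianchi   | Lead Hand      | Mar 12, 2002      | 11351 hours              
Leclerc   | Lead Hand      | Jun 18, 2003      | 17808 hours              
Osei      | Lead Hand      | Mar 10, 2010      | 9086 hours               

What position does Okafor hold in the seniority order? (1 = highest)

7

By classification: Harlow, Bianchi, Yilmaz, Leclerc, Whitfield, Osei and Okafor (Lead Hand); then Quinn and Tran (Helper).
Among Harlow, Bianchi, Yilmaz, Leclerc, Whitfield, Osei and Okafor, by company hire date (earlier first): Harlow (Nov 28, 2001) before Bianchi (Mar 12, 2002) before Yilmaz (Oct 4, 2002) before Leclerc (Jun 18, 2003) before Whitfield (Mar 2, 2007) before Osei (Mar 10, 2010) before Okafor (Sep 27, 2010).
Among Quinn and Tran, by company hire date (earlier first): Quinn (Mar 3, 1996) before Tran (Jan 3, 2004).
Order: Harlow, Bianchi, Yilmaz, Leclerc, Whitfield, Osei, Okafor, Quinn, Tran. So position 7.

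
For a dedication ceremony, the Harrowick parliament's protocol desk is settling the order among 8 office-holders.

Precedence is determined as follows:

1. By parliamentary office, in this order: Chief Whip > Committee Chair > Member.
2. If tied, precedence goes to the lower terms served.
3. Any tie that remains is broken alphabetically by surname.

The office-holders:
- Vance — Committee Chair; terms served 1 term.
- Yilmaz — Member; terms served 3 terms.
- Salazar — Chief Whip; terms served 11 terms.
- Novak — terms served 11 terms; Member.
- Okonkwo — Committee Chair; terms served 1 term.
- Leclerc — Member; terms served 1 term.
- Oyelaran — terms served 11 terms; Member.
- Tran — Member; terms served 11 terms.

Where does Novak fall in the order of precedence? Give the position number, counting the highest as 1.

By parliamentary office: Salazar (Chief Whip); then Okonkwo and Vance (Committee Chair); then Leclerc, Yilmaz, Novak, Oyelaran and Tran (Member).
Okonkwo and Vance both have terms served 1 term, so the next rule applies.
Among Okonkwo and Vance, alphabetically by surname: Okonkwo before Vance.
Among Leclerc, Yilmaz, Novak, Oyelaran and Tran, by terms served (lower first): Leclerc (1 term) before Yilmaz (3 terms) before Novak, Oyelaran and Tran (11 terms).
Among Novak, Oyelaran and Tran, alphabetically by surname: Novak before Oyelaran before Tran.
Order: Salazar, Okonkwo, Vance, Leclerc, Yilmaz, Novak, Oyelaran, Tran. So position 6.

6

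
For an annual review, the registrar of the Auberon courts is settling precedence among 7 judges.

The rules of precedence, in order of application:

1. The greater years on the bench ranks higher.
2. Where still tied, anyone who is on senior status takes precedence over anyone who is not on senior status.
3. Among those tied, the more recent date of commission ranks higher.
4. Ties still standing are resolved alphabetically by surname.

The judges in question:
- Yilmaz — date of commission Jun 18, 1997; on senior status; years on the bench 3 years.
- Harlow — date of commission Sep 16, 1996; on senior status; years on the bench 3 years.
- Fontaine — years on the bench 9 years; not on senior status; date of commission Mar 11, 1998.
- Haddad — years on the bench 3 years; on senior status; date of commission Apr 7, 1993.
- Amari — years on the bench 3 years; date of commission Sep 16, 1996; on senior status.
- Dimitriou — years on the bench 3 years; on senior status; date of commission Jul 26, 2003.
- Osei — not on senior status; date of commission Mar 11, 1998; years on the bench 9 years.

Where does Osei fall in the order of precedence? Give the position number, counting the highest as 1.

2

By years on the bench (higher first): Fontaine and Osei (both 9 years); then Dimitriou, Yilmaz, Amari, Harlow and Haddad (each 3 years).
Fontaine and Osei are each not on senior status, so the next rule applies.
Fontaine and Osei both have date of commission Mar 11, 1998, so the next rule applies.
Among Fontaine and Osei, alphabetically by surname: Fontaine before Osei.
Dimitriou, Yilmaz, Amari, Harlow and Haddad are each on senior status, so the next rule applies.
Among Dimitriou, Yilmaz, Amari, Harlow and Haddad, by date of commission (later first): Dimitriou (Jul 26, 2003) before Yilmaz (Jun 18, 1997) before Amari and Harlow (Sep 16, 1996) before Haddad (Apr 7, 1993).
Among Amari and Harlow, alphabetically by surname: Amari before Harlow.
Order: Fontaine, Osei, Dimitriou, Yilmaz, Amari, Harlow, Haddad. So position 2.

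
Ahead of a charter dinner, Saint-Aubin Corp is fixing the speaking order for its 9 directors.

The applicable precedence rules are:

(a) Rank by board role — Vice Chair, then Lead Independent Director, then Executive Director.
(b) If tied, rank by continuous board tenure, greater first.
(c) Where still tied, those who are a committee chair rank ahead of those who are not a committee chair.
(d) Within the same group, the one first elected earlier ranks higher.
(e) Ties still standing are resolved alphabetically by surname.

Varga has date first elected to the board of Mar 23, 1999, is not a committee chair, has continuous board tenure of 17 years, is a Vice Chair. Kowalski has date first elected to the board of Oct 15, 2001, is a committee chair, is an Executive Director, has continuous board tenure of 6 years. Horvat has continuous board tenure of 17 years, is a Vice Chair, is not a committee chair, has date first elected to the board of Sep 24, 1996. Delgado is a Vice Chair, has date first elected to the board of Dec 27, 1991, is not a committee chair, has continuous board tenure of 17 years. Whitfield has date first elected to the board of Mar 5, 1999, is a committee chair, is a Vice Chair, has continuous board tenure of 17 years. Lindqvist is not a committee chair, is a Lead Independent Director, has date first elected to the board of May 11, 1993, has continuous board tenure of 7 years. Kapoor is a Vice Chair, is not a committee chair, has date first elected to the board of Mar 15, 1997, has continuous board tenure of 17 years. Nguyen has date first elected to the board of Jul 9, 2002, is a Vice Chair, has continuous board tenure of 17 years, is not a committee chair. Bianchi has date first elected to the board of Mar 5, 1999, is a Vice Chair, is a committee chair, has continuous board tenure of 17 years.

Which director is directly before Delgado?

By board role: Bianchi, Whitfield, Delgado, Horvat, Kapoor, Varga and Nguyen (Vice Chair); then Lindqvist (Lead Independent Director); then Kowalski (Executive Director).
Bianchi, Whitfield, Delgado, Horvat, Kapoor, Varga and Nguyen all have continuous board tenure 17 years, so the next rule applies.
Among Bianchi, Whitfield, Delgado, Horvat, Kapoor, Varga and Nguyen, a committee chair before not a committee chair: Bianchi and Whitfield (a committee chair) before Delgado, Horvat, Kapoor, Varga and Nguyen (not a committee chair).
Bianchi and Whitfield both have date first elected to the board Mar 5, 1999, so the next rule applies.
Among Bianchi and Whitfield, alphabetically by surname: Bianchi before Whitfield.
Among Delgado, Horvat, Kapoor, Varga and Nguyen, by date first elected to the board (earlier first): Delgado (Dec 27, 1991) before Horvat (Sep 24, 1996) before Kapoor (Mar 15, 1997) before Varga (Mar 23, 1999) before Nguyen (Jul 9, 2002).
Order: Bianchi, Whitfield, Delgado, Horvat, Kapoor, Varga, Nguyen, Lindqvist, Kowalski.

Whitfield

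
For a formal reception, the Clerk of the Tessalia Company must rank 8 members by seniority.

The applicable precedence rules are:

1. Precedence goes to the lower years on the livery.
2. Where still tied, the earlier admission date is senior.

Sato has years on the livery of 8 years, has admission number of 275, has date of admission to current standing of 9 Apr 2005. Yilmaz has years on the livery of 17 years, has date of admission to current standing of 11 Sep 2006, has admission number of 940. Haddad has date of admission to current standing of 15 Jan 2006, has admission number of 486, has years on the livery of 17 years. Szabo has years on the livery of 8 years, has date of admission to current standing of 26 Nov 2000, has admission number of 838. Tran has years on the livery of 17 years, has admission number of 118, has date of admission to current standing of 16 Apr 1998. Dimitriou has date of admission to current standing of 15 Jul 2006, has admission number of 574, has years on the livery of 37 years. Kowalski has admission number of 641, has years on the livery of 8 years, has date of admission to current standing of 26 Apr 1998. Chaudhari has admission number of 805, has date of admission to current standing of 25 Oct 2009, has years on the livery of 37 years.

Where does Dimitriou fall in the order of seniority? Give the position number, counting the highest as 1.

By years on the livery (lower first): Kowalski, Szabo and Sato (each 8 years); then Tran, Haddad and Yilmaz (each 17 years); then Dimitriou and Chaudhari (both 37 years).
Among Kowalski, Szabo and Sato, by date of admission to current standing (earlier first): Kowalski (26 Apr 1998) before Szabo (26 Nov 2000) before Sato (9 Apr 2005).
Among Tran, Haddad and Yilmaz, by date of admission to current standing (earlier first): Tran (16 Apr 1998) before Haddad (15 Jan 2006) before Yilmaz (11 Sep 2006).
Among Dimitriou and Chaudhari, by date of admission to current standing (earlier first): Dimitriou (15 Jul 2006) before Chaudhari (25 Oct 2009).
Order: Kowalski, Szabo, Sato, Tran, Haddad, Yilmaz, Dimitriou, Chaudhari. So position 7.

7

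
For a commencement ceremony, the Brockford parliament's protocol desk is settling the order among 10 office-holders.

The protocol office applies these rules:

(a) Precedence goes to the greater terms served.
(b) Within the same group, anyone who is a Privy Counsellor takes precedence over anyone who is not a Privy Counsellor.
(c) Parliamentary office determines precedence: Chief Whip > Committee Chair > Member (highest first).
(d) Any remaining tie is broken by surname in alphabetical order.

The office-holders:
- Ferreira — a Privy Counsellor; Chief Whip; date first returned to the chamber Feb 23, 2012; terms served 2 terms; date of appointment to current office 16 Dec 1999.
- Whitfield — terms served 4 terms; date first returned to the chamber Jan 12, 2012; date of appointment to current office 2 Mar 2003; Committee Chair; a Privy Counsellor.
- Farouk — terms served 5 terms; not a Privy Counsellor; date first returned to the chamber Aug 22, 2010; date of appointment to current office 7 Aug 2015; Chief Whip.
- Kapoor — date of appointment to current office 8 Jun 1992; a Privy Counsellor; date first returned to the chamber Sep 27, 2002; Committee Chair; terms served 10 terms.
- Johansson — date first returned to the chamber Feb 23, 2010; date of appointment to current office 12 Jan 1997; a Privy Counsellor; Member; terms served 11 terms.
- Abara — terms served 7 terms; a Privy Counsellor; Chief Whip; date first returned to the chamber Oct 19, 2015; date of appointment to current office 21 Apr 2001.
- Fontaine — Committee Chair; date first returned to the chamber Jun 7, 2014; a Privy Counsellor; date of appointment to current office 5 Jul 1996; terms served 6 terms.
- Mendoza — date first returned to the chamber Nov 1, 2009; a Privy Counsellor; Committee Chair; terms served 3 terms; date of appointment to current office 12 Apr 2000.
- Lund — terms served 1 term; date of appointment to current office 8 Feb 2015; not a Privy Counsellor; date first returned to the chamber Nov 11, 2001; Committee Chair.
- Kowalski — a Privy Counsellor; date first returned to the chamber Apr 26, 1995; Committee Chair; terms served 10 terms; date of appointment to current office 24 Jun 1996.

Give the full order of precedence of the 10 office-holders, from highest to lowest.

By terms served (higher first): Johansson (11 terms); then Kapoor and Kowalski (both 10 terms); then Abara (7 terms); then Fontaine (6 terms); then Farouk (5 terms); then Whitfield (4 terms); then Mendoza (3 terms); then Ferreira (2 terms); then Lund (1 term).
Kapoor and Kowalski are each a Privy Counsellor, so the next rule applies.
Kapoor and Kowalski are each Committee Chair, so the next rule applies.
Among Kapoor and Kowalski, alphabetically by surname: Kapoor before Kowalski.
Full order: Johansson, Kapoor, Kowalski, Abara, Fontaine, Farouk, Whitfield, Mendoza, Ferreira, Lund.

Johansson, Kapoor, Kowalski, Abara, Fontaine, Farouk, Whitfield, Mendoza, Ferreira, Lund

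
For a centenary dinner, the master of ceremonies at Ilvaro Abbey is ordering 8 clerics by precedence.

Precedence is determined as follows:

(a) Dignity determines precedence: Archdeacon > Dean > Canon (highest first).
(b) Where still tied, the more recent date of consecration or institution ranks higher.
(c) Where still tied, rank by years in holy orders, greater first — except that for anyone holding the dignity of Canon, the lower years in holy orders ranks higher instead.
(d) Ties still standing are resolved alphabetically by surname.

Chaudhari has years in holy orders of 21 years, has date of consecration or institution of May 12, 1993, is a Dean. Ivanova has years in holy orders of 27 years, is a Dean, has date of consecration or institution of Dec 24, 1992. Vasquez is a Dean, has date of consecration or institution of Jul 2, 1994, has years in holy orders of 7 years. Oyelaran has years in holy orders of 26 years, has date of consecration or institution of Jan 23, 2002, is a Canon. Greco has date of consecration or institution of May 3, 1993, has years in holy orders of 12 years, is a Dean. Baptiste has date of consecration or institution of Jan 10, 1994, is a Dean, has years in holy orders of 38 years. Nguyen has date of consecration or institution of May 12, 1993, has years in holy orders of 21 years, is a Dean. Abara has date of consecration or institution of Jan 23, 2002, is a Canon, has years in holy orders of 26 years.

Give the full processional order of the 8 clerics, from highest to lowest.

By dignity: Vasquez, Baptiste, Chaudhari, Nguyen, Greco and Ivanova (Dean); then Abara and Oyelaran (Canon).
Among Vasquez, Baptiste, Chaudhari, Nguyen, Greco and Ivanova, by date of consecration or institution (later first): Vasquez (Jul 2, 1994) before Baptiste (Jan 10, 1994) before Chaudhari and Nguyen (May 12, 1993) before Greco (May 3, 1993) before Ivanova (Dec 24, 1992).
Chaudhari and Nguyen both have years in holy orders 21 years, so the next rule applies.
Among Chaudhari and Nguyen, alphabetically by surname: Chaudhari before Nguyen.
Abara and Oyelaran both have date of consecration or institution Jan 23, 2002, so the next rule applies.
Abara and Oyelaran both have years in holy orders 26 years, so the next rule applies.
Among Abara and Oyelaran, alphabetically by surname: Abara before Oyelaran.
Full order: Vasquez, Baptiste, Chaudhari, Nguyen, Greco, Ivanova, Abara, Oyelaran.

Vasquez, Baptiste, Chaudhari, Nguyen, Greco, Ivanova, Abara, Oyelaran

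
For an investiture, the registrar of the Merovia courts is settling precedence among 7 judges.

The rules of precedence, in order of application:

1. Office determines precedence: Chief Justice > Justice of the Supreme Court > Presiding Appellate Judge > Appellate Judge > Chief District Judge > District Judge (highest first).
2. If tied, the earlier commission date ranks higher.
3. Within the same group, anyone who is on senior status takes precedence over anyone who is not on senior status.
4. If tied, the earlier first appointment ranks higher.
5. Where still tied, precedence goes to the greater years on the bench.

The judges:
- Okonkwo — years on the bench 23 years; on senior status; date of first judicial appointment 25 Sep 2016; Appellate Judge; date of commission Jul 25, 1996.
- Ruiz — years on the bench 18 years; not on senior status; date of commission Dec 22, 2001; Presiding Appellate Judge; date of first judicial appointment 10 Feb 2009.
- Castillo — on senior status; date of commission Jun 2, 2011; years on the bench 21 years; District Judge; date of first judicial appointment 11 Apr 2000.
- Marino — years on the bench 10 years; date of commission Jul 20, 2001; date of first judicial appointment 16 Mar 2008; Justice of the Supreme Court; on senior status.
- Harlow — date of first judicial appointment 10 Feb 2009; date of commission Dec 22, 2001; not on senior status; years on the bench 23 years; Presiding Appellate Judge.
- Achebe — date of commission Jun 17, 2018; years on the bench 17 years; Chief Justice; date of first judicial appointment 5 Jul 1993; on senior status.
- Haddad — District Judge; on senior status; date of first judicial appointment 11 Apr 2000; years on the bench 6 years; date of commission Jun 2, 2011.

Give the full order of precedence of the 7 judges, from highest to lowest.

By office: Achebe (Chief Justice); then Marino (Justice of the Supreme Court); then Harlow and Ruiz (Presiding Appellate Judge); then Okonkwo (Appellate Judge); then Castillo and Haddad (District Judge).
Harlow and Ruiz both have date of commission Dec 22, 2001, so the next rule applies.
Harlow and Ruiz are each not on senior status, so the next rule applies.
Harlow and Ruiz both have date of first judicial appointment 10 Feb 2009, so the next rule applies.
Among Harlow and Ruiz, by years on the bench (higher first): Harlow (23 years) before Ruiz (18 years).
Castillo and Haddad both have date of commission Jun 2, 2011, so the next rule applies.
Castillo and Haddad are each on senior status, so the next rule applies.
Castillo and Haddad both have date of first judicial appointment 11 Apr 2000, so the next rule applies.
Among Castillo and Haddad, by years on the bench (higher first): Castillo (21 years) before Haddad (6 years).
Full order: Achebe, Marino, Harlow, Ruiz, Okonkwo, Castillo, Haddad.

Achebe, Marino, Harlow, Ruiz, Okonkwo, Castillo, Haddad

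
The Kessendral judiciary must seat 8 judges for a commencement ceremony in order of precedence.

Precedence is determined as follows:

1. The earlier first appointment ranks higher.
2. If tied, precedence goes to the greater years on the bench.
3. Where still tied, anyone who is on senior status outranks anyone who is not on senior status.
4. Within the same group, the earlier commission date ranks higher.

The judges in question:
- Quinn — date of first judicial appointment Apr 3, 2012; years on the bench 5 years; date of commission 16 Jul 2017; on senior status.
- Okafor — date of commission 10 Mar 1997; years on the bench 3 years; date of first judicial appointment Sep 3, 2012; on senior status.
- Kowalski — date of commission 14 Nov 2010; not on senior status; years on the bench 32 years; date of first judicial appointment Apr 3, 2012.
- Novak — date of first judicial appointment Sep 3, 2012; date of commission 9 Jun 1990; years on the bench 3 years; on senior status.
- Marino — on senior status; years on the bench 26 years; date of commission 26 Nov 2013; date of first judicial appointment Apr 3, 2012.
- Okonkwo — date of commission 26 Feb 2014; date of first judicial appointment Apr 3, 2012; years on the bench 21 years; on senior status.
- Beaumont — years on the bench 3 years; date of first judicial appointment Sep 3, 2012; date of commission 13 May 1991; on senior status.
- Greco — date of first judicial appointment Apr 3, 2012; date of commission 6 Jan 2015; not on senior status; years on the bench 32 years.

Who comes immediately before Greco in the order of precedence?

Kowalski

By date of first judicial appointment (earlier first): Kowalski, Greco, Marino, Okonkwo and Quinn (each Apr 3, 2012); then Novak, Beaumont and Okafor (each Sep 3, 2012).
Among Kowalski, Greco, Marino, Okonkwo and Quinn, by years on the bench (higher first): Kowalski and Greco (32 years) before Marino (26 years) before Okonkwo (21 years) before Quinn (5 years).
Kowalski and Greco are each not on senior status, so the next rule applies.
Among Kowalski and Greco, by date of commission (earlier first): Kowalski (14 Nov 2010) before Greco (6 Jan 2015).
Novak, Beaumont and Okafor all have years on the bench 3 years, so the next rule applies.
Novak, Beaumont and Okafor are each on senior status, so the next rule applies.
Among Novak, Beaumont and Okafor, by date of commission (earlier first): Novak (9 Jun 1990) before Beaumont (13 May 1991) before Okafor (10 Mar 1997).
Order: Kowalski, Greco, Marino, Okonkwo, Quinn, Novak, Beaumont, Okafor.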